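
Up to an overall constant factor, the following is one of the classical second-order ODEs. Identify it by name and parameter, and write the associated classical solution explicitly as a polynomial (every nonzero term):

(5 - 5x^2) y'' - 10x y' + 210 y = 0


All three coefficients share the factor 5; dividing through by 5 gives  (1 - x^2) y'' - 2x y' + 42 y = 0.
This matches the Legendre equation (1 - x^2) y'' - 2x y' + n(n+1) y = 0 (note the -2x y' term) with n(n+1) = 42, so n = 6; the polynomial solution is P_6(x).
With y = sum_k a_k x^k, matching x^k gives (k+2)(k+1) a_{k+2} = [k(k+1) - n(n+1)] a_k = (k - 6)(k + 7) a_k. The right side vanishes at k = 6, so the series with the parity of 6 terminates at degree 6.
Standard normalization (P_n(1) = 1): leading coefficient (2n)!/(2^n (n!)^2) = 479001600/(64*518400) = 231/16, so a_6 = 231/16. Work downward with a_k = (k+1)(k+2) a_{k+2} / ((k - 6)(k + 7)):
  a_4 = (5)(6)(231/16) / ((4 - 6)(4 + 7)) = (3465/8)/(-22) = -315/16
  a_2 = (3)(4)(-315/16) / ((2 - 6)(2 + 7)) = (-945/4)/(-36) = 105/16
  a_0 = (1)(2)(105/16) / ((0 - 6)(0 + 7)) = (105/8)/(-42) = -5/16
Hence P_6(x) = 231 x^6/16 - 315 x^4/16 + 105 x^2/16 - 5/16.

P_6(x); series = 231 x^6/16 - 315 x^4/16 + 105 x^2/16 - 5/16


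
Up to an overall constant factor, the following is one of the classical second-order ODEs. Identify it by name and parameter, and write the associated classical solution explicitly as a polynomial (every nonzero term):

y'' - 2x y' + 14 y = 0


The equation is already in a standard form:  y'' - 2x y' + 14 y = 0.
This matches the Hermite equation y'' - 2x y' + 2n y = 0 with 2n = 14, so n = 7; the polynomial solution is H_7(x).
With y = sum_k a_k x^k, matching x^k gives (k+2)(k+1) a_{k+2} = 2(k - n) a_k = 2(k - 7) a_k. The right side vanishes at k = 7, so the series with the parity of 7 terminates at degree 7.
Standard normalization: leading coefficient of H_n is 2^n, so a_7 = 2^7 = 128. Work downward with a_k = (k+1)(k+2) a_{k+2} / (2(k - n)):
  a_5 = (6)(7)(128) / (2(5 - 7)) = 5376/(-4) = -1344
  a_3 = (4)(5)(-1344) / (2(3 - 7)) = -26880/(-8) = 3360
  a_1 = (2)(3)(3360) / (2(1 - 7)) = 20160/(-12) = -1680
Hence H_7(x) = 128 x^7 - 1344 x^5 + 3360 x^3 - 1680 x.

H_7(x); series = 128 x^7 - 1344 x^5 + 3360 x^3 - 1680 x


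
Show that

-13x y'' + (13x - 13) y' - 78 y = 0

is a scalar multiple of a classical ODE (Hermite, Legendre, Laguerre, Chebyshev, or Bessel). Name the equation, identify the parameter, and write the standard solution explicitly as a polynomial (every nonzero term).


All three coefficients share the factor -13; dividing through by -13 gives  x y'' + (1 - x) y' + 6 y = 0.
This matches the Laguerre equation x y'' + (1 - x) y' + n y = 0 with n = 6; the polynomial solution is L_6(x).
With y = sum_k a_k x^k, matching x^k gives (k+1)k a_{k+1} + (k+1) a_{k+1} - k a_k + n a_k = 0, i.e. (k+1)^2 a_{k+1} = (k - n) a_k = (k - 6) a_k. The right side vanishes at k = 6, so the series terminates at degree 6.
Standard normalization L_n(0) = 1 gives a_0 = 1. Work upward with a_{k+1} = (k - 6) a_k / (k+1)^2:
  a_1 = (0 - 6)(1) / 1^2 = -6/1 = -6
  a_2 = (1 - 6)(-6) / 2^2 = 30/4 = 15/2
  a_3 = (2 - 6)(15/2) / 3^2 = -30/9 = -10/3
  a_4 = (3 - 6)(-10/3) / 4^2 = 10/16 = 5/8
  a_5 = (4 - 6)(5/8) / 5^2 = (-5/4)/25 = -1/20
  a_6 = (5 - 6)(-1/20) / 6^2 = (1/20)/36 = 1/720
Hence L_6(x) = x^6/720 - x^5/20 + 5 x^4/8 - 10 x^3/3 + 15 x^2/2 - 6 x + 1.

L_6(x); series = x^6/720 - x^5/20 + 5 x^4/8 - 10 x^3/3 + 15 x^2/2 - 6 x + 1


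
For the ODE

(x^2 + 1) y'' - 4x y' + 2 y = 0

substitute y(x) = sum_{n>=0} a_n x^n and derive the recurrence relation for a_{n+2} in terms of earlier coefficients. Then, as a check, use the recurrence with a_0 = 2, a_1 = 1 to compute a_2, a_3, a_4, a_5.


Substitute y = sum_n a_n x^n.
(1 + 1 x^2) y'' contributes (n+2)(n+1) a_{n+2} + n(n-1) a_n at x^n.
-4 x y'(x) contributes -4 n a_n at x^n.
2 y(x) contributes 2 a_n at x^n.
Matching x^n: (n+2)(n+1) a_{n+2} + (n(n-1) - 4 n + 2) a_n = 0.
Thus a_{n+2} = (-n(n-1) + 4 n - 2) / ((n+1)(n+2)) * a_n.

Check with a_0 = 2, a_1 = 1 (apply the recurrence for n = 0, 1, 2, 3): a_0 = 2, a_1 = 1, a_2 = -2, a_3 = 1/3, a_4 = -2/3, a_5 = 1/15.

a_(n+2) = (-n(n-1) + 4 n - 2) / ((n+1)(n+2)) * a_n; check: a_0 = 2, a_1 = 1, a_2 = -2, a_3 = 1/3, a_4 = -2/3, a_5 = 1/15


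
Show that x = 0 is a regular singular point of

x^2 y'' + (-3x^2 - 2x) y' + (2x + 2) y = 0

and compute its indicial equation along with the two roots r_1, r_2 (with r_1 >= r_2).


Divide by x^2 to reach normal form y'' + P_1(x) y' + P_2(x) y = 0 with P_1(x) = -3 - 2/x and P_2(x) = 2/x + 2/x^2.
x = 0 is a singular point because the y'-coefficient -3 - 2/x has a pole at x = 0 and the y-coefficient 2/x + 2/x^2 has a pole at x = 0.
It is a regular singular point because x P_1(x) = p(x) = -3x - 2 and x^2 P_2(x) = q(x) = 2x + 2 are polynomials, hence analytic at x = 0.
p(0) = -2,  q(0) = 2.
Indicial equation: r(r-1) + p(0) r + q(0) = 0, i.e. r^2 + (p(0) - 1) r + q(0) = 0, i.e. r^2 - 3 r + 2 = 0.
Discriminant: (-3)^2 - 4(2) = 1, so r = (3 ± 1)/2.
Solving: r_1 = 2, r_2 = 1.

indicial: r^2 - 3 r + 2 = 0; roots r_1 = 2, r_2 = 1


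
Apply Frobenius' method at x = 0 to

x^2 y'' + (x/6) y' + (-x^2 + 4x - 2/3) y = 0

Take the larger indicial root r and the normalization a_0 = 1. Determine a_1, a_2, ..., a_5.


Write in Frobenius form y'' + (p(x)/x) y' + (q(x)/x^2) y = 0:
  p(x) = 1/6,  q(x) = -x^2 + 4x - 2/3.
Indicial equation: r(r-1) + (1/6) r + (-2/3) = 0 -> roots r_1 = 4/3, r_2 = -1/2.
Take r = r_1 = 4/3. Let y(x) = x^r sum_{n>=0} a_n x^n with a_0 = 1.
Substitute y = x^r sum a_n x^n and match x^{r+n}. The recurrence is
  D(n) a_n + 4 a_{n-1} - 1 a_{n-2} = 0,  where D(n) = (r+n)(r+n-1) + (1/6)(r+n) + (-2/3).
  a_n = [-4 a_{n-1} + 1 a_{n-2}] / D(n).
Since the indicial polynomial factors as (r - r_1)(r - r_2), D(n) = (r_1 + n - r_1)(r_1 + n - r_2) = n(n + 11/6).
Evaluating step by step (a_0 = 1):
  n = 1: D(1) = 1(1 + 11/6) = 17/6; numerator = -4(1) = -4; a_1 = (-4)/(17/6) = -24/17
  n = 2: D(2) = 2(2 + 11/6) = 23/3; numerator = -4(-24/17) + 1(1) = 113/17; a_2 = (113/17)/(23/3) = 339/391
  n = 3: D(3) = 3(3 + 11/6) = 29/2; numerator = -4(339/391) + 1(-24/17) = -1908/391; a_3 = (-1908/391)/(29/2) = -3816/11339
  n = 4: D(4) = 4(4 + 11/6) = 70/3; numerator = -4(-3816/11339) + 1(339/391) = 25095/11339; a_4 = (25095/11339)/(70/3) = 2151/22678
  n = 5: D(5) = 5(5 + 11/6) = 205/6; numerator = -4(2151/22678) + 1(-3816/11339) = -8118/11339; a_5 = (-8118/11339)/(205/6) = -1188/56695

r = 4/3; a_0 = 1; a_1 = -24/17; a_2 = 339/391; a_3 = -3816/11339; a_4 = 2151/22678; a_5 = -1188/56695


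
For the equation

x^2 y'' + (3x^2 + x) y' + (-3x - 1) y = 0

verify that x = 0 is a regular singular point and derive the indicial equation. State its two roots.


Divide by x^2 to reach normal form y'' + P_1(x) y' + P_2(x) y = 0 with P_1(x) = 3 + 1/x and P_2(x) = -3/x - 1/x^2.
x = 0 is a singular point because the y'-coefficient 3 + 1/x has a pole at x = 0 and the y-coefficient -3/x - 1/x^2 has a pole at x = 0.
It is a regular singular point because x P_1(x) = p(x) = 3x + 1 and x^2 P_2(x) = q(x) = -3x - 1 are polynomials, hence analytic at x = 0.
p(0) = 1,  q(0) = -1.
Indicial equation: r(r-1) + p(0) r + q(0) = 0, i.e. r^2 + (p(0) - 1) r + q(0) = 0, i.e. r^2 - 1 = 0.
Discriminant: (0)^2 - 4(-1) = 4, so r = (0 ± 2)/2.
Solving: r_1 = 1, r_2 = -1.

indicial: r^2 - 1 = 0; roots r_1 = 1, r_2 = -1


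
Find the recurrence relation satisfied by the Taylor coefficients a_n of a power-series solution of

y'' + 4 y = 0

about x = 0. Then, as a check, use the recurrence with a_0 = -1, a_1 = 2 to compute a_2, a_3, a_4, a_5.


Substitute y = sum_n a_n x^n into y'' + (const) y = 0.
y''(x) = sum_{n>=0} (n+2)(n+1) a_{n+2} x^n.
The ODE becomes sum_n [(n+2)(n+1) a_{n+2} + 4 a_n] x^n = 0.
Setting each coefficient to zero gives the recurrence:
  (n+2)(n+1) a_{n+2} + 4 a_n = 0,
  a_{n+2} = -4 / ((n+1)(n+2)) a_n.

Check with a_0 = -1, a_1 = 2 (apply the recurrence for n = 0, 1, 2, 3): a_0 = -1, a_1 = 2, a_2 = 2, a_3 = -4/3, a_4 = -2/3, a_5 = 4/15.

a_{n+2} = -4/((n+1)(n+2)) * a_n; check: a_0 = -1, a_1 = 2, a_2 = 2, a_3 = -4/3, a_4 = -2/3, a_5 = 4/15


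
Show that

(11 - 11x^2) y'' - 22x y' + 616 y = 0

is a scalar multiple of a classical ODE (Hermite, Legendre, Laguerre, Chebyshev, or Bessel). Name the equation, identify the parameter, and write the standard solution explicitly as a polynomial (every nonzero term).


All three coefficients share the factor 11; dividing through by 11 gives  (1 - x^2) y'' - 2x y' + 56 y = 0.
This matches the Legendre equation (1 - x^2) y'' - 2x y' + n(n+1) y = 0 (note the -2x y' term) with n(n+1) = 56, so n = 7; the polynomial solution is P_7(x).
With y = sum_k a_k x^k, matching x^k gives (k+2)(k+1) a_{k+2} = [k(k+1) - n(n+1)] a_k = (k - 7)(k + 8) a_k. The right side vanishes at k = 7, so the series with the parity of 7 terminates at degree 7.
Standard normalization (P_n(1) = 1): leading coefficient (2n)!/(2^n (n!)^2) = 87178291200/(128*25401600) = 429/16, so a_7 = 429/16. Work downward with a_k = (k+1)(k+2) a_{k+2} / ((k - 7)(k + 8)):
  a_5 = (6)(7)(429/16) / ((5 - 7)(5 + 8)) = (9009/8)/(-26) = -693/16
  a_3 = (4)(5)(-693/16) / ((3 - 7)(3 + 8)) = (-3465/4)/(-44) = 315/16
  a_1 = (2)(3)(315/16) / ((1 - 7)(1 + 8)) = (945/8)/(-54) = -35/16
Hence P_7(x) = 429 x^7/16 - 693 x^5/16 + 315 x^3/16 - 35 x/16.

P_7(x); series = 429 x^7/16 - 693 x^5/16 + 315 x^3/16 - 35 x/16


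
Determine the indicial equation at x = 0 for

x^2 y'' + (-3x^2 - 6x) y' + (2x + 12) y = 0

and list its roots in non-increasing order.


Divide by x^2 to reach normal form y'' + P_1(x) y' + P_2(x) y = 0 with P_1(x) = -3 - 6/x and P_2(x) = 2/x + 12/x^2.
x = 0 is a singular point because the y'-coefficient -3 - 6/x has a pole at x = 0 and the y-coefficient 2/x + 12/x^2 has a pole at x = 0.
It is a regular singular point because x P_1(x) = p(x) = -3x - 6 and x^2 P_2(x) = q(x) = 2x + 12 are polynomials, hence analytic at x = 0.
p(0) = -6,  q(0) = 12.
Indicial equation: r(r-1) + p(0) r + q(0) = 0, i.e. r^2 + (p(0) - 1) r + q(0) = 0, i.e. r^2 - 7 r + 12 = 0.
Discriminant: (-7)^2 - 4(12) = 1, so r = (7 ± 1)/2.
Solving: r_1 = 4, r_2 = 3.

indicial: r^2 - 7 r + 12 = 0; roots r_1 = 4, r_2 = 3


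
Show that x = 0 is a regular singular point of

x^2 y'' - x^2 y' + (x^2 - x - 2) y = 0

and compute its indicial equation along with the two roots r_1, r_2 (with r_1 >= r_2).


Divide by x^2 to reach normal form y'' + P_1(x) y' + P_2(x) y = 0 with P_1(x) = -1 and P_2(x) = 1 - 1/x - 2/x^2.
x = 0 is a singular point because the y-coefficient 1 - 1/x - 2/x^2 has a pole at x = 0.
It is a regular singular point because x P_1(x) = p(x) = -x and x^2 P_2(x) = q(x) = x^2 - x - 2 are polynomials, hence analytic at x = 0.
p(0) = 0,  q(0) = -2.
Indicial equation: r(r-1) + p(0) r + q(0) = 0, i.e. r^2 + (p(0) - 1) r + q(0) = 0, i.e. r^2 - 1 r - 2 = 0.
Discriminant: (-1)^2 - 4(-2) = 9, so r = (1 ± 3)/2.
Solving: r_1 = 2, r_2 = -1.

indicial: r^2 - 1 r - 2 = 0; roots r_1 = 2, r_2 = -1


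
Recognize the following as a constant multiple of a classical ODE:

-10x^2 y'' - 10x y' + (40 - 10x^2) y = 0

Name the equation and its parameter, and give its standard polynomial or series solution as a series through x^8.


All three coefficients share the factor -10; dividing through by -10 gives  x^2 y'' + x y' + (x^2 - 4) y = 0.
This matches the Bessel equation x^2 y'' + x y' + (x^2 - nu^2) y = 0 with nu^2 = 4, so nu = 2; the solution bounded at x = 0 is J_2(x).
Frobenius at x = 0: indicial roots ±nu; for r = nu the recurrence k(k + 2nu) c_k = -c_{k-2} gives the standard series J_nu(x) = sum_{k>=0} (-1)^k / (k! (k+nu)!) (x/2)^(2k+nu). Evaluate the first 4 terms:
  k = 0: (-1)^0 / (0! * 2! * 2^2) x^2 = 1/(1*2*4) x^2 = (1/8) x^2
  k = 1: (-1)^1 / (1! * 3! * 2^4) x^4 = -1/(1*6*16) x^4 = (-1/96) x^4
  k = 2: (-1)^2 / (2! * 4! * 2^6) x^6 = 1/(2*24*64) x^6 = (1/3072) x^6
  k = 3: (-1)^3 / (3! * 5! * 2^8) x^8 = -1/(6*120*256) x^8 = (-1/184320) x^8
Hence J_2(x) = -x^8/184320 + x^6/3072 - x^4/96 + x^2/8 + ....

J_2(x); series = -x^8/184320 + x^6/3072 - x^4/96 + x^2/8


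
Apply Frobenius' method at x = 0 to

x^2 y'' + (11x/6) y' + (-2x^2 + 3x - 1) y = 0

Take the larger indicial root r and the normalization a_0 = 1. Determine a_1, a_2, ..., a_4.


Write in Frobenius form y'' + (p(x)/x) y' + (q(x)/x^2) y = 0:
  p(x) = 11/6,  q(x) = -2x^2 + 3x - 1.
Indicial equation: r(r-1) + (11/6) r + (-1) = 0 -> roots r_1 = 2/3, r_2 = -3/2.
Take r = r_1 = 2/3. Let y(x) = x^r sum_{n>=0} a_n x^n with a_0 = 1.
Substitute y = x^r sum a_n x^n and match x^{r+n}. The recurrence is
  D(n) a_n + 3 a_{n-1} - 2 a_{n-2} = 0,  where D(n) = (r+n)(r+n-1) + (11/6)(r+n) + (-1).
  a_n = [-3 a_{n-1} + 2 a_{n-2}] / D(n).
Since the indicial polynomial factors as (r - r_1)(r - r_2), D(n) = (r_1 + n - r_1)(r_1 + n - r_2) = n(n + 13/6).
Evaluating step by step (a_0 = 1):
  n = 1: D(1) = 1(1 + 13/6) = 19/6; numerator = -3(1) = -3; a_1 = (-3)/(19/6) = -18/19
  n = 2: D(2) = 2(2 + 13/6) = 25/3; numerator = -3(-18/19) + 2(1) = 92/19; a_2 = (92/19)/(25/3) = 276/475
  n = 3: D(3) = 3(3 + 13/6) = 31/2; numerator = -3(276/475) + 2(-18/19) = -1728/475; a_3 = (-1728/475)/(31/2) = -3456/14725
  n = 4: D(4) = 4(4 + 13/6) = 74/3; numerator = -3(-3456/14725) + 2(276/475) = 5496/2945; a_4 = (5496/2945)/(74/3) = 8244/108965

r = 2/3; a_0 = 1; a_1 = -18/19; a_2 = 276/475; a_3 = -3456/14725; a_4 = 8244/108965


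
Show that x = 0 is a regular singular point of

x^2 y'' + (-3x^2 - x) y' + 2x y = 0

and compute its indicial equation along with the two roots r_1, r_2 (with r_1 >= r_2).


Divide by x^2 to reach normal form y'' + P_1(x) y' + P_2(x) y = 0 with P_1(x) = -3 - 1/x and P_2(x) = 2/x.
x = 0 is a singular point because the y'-coefficient -3 - 1/x has a pole at x = 0 and the y-coefficient 2/x has a pole at x = 0.
It is a regular singular point because x P_1(x) = p(x) = -3x - 1 and x^2 P_2(x) = q(x) = 2x are polynomials, hence analytic at x = 0.
p(0) = -1,  q(0) = 0.
Indicial equation: r(r-1) + p(0) r + q(0) = 0, i.e. r^2 + (p(0) - 1) r + q(0) = 0, i.e. r^2 - 2 r = 0.
Discriminant: (-2)^2 - 4(0) = 4, so r = (2 ± 2)/2.
Solving: r_1 = 2, r_2 = 0.

indicial: r^2 - 2 r = 0; roots r_1 = 2, r_2 = 0


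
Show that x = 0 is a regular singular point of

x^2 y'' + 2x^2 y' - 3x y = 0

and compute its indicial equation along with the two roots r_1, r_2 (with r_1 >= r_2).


Divide by x^2 to reach normal form y'' + P_1(x) y' + P_2(x) y = 0 with P_1(x) = 2 and P_2(x) = -3/x.
x = 0 is a singular point because the y-coefficient -3/x has a pole at x = 0.
It is a regular singular point because x P_1(x) = p(x) = 2x and x^2 P_2(x) = q(x) = -3x are polynomials, hence analytic at x = 0.
p(0) = 0,  q(0) = 0.
Indicial equation: r(r-1) + p(0) r + q(0) = 0, i.e. r^2 + (p(0) - 1) r + q(0) = 0, i.e. r^2 - 1 r = 0.
Discriminant: (-1)^2 - 4(0) = 1, so r = (1 ± 1)/2.
Solving: r_1 = 1, r_2 = 0.

indicial: r^2 - 1 r = 0; roots r_1 = 1, r_2 = 0


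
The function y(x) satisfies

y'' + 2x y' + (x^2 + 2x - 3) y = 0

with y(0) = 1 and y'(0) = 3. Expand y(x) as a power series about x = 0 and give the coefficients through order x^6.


Ansatz: y(x) = sum_{n>=0} a_n x^n, so y'(x) = sum_{n>=1} n a_n x^(n-1) and y''(x) = sum_{n>=2} n(n-1) a_n x^(n-2).
Substitute into P(x) y'' + Q(x) y' + R(x) y = 0 with P(x) = 1, Q(x) = 2x, R(x) = x^2 + 2x - 3, and match powers of x.
Initial conditions: a_0 = 1, a_1 = 3.
Setting the coefficient of each power of x to zero and solving order by order (substituting the coefficients already found):
  x^0: 2 a_2 - 3 a_0 = 0  ->  2 a_2 = 3 a_0 = 3  ->  a_2 = 3/2
  x^1: 6 a_3 - a_1 + 2 a_0 = 0  ->  6 a_3 = a_1 - 2 a_0 = 1  ->  a_3 = 1/6
  x^2: 12 a_4 + a_2 + 2 a_1 + a_0 = 0  ->  12 a_4 = -a_2 - 2 a_1 - a_0 = -17/2  ->  a_4 = -17/24
  x^3: 20 a_5 + 3 a_3 + 2 a_2 + a_1 = 0  ->  20 a_5 = -3 a_3 - 2 a_2 - a_1 = -13/2  ->  a_5 = -13/40
  x^4: 30 a_6 + 5 a_4 + 2 a_3 + a_2 = 0  ->  30 a_6 = -5 a_4 - 2 a_3 - a_2 = 41/24  ->  a_6 = 41/720
Truncated series: y(x) = 1 + 3 x + (3/2) x^2 + (1/6) x^3 - (17/24) x^4 - (13/40) x^5 + (41/720) x^6 + O(x^7).

a_0 = 1; a_1 = 3; a_2 = 3/2; a_3 = 1/6; a_4 = -17/24; a_5 = -13/40; a_6 = 41/720


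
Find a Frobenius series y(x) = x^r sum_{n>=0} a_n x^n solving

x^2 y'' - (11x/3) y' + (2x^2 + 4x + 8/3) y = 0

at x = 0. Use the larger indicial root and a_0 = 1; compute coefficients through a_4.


Write in Frobenius form y'' + (p(x)/x) y' + (q(x)/x^2) y = 0:
  p(x) = -11/3,  q(x) = 2x^2 + 4x + 8/3.
Indicial equation: r(r-1) + (-11/3) r + (8/3) = 0 -> roots r_1 = 4, r_2 = 2/3.
Take r = r_1 = 4. Let y(x) = x^r sum_{n>=0} a_n x^n with a_0 = 1.
Substitute y = x^r sum a_n x^n and match x^{r+n}. The recurrence is
  D(n) a_n + 4 a_{n-1} + 2 a_{n-2} = 0,  where D(n) = (r+n)(r+n-1) + (-11/3)(r+n) + (8/3).
  a_n = [-4 a_{n-1} - 2 a_{n-2}] / D(n).
Since the indicial polynomial factors as (r - r_1)(r - r_2), D(n) = (r_1 + n - r_1)(r_1 + n - r_2) = n(n + 10/3).
Evaluating step by step (a_0 = 1):
  n = 1: D(1) = 1(1 + 10/3) = 13/3; numerator = -4(1) = -4; a_1 = (-4)/(13/3) = -12/13
  n = 2: D(2) = 2(2 + 10/3) = 32/3; numerator = -4(-12/13) - 2(1) = 22/13; a_2 = (22/13)/(32/3) = 33/208
  n = 3: D(3) = 3(3 + 10/3) = 19; numerator = -4(33/208) - 2(-12/13) = 63/52; a_3 = (63/52)/(19) = 63/988
  n = 4: D(4) = 4(4 + 10/3) = 88/3; numerator = -4(63/988) - 2(33/208) = -87/152; a_4 = (-87/152)/(88/3) = -261/13376

r = 4; a_0 = 1; a_1 = -12/13; a_2 = 33/208; a_3 = 63/988; a_4 = -261/13376


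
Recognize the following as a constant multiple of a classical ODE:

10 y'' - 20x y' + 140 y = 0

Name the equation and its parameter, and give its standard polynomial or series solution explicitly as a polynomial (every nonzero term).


All three coefficients share the factor 10; dividing through by 10 gives  y'' - 2x y' + 14 y = 0.
This matches the Hermite equation y'' - 2x y' + 2n y = 0 with 2n = 14, so n = 7; the polynomial solution is H_7(x).
With y = sum_k a_k x^k, matching x^k gives (k+2)(k+1) a_{k+2} = 2(k - n) a_k = 2(k - 7) a_k. The right side vanishes at k = 7, so the series with the parity of 7 terminates at degree 7.
Standard normalization: leading coefficient of H_n is 2^n, so a_7 = 2^7 = 128. Work downward with a_k = (k+1)(k+2) a_{k+2} / (2(k - n)):
  a_5 = (6)(7)(128) / (2(5 - 7)) = 5376/(-4) = -1344
  a_3 = (4)(5)(-1344) / (2(3 - 7)) = -26880/(-8) = 3360
  a_1 = (2)(3)(3360) / (2(1 - 7)) = 20160/(-12) = -1680
Hence H_7(x) = 128 x^7 - 1344 x^5 + 3360 x^3 - 1680 x.

H_7(x); series = 128 x^7 - 1344 x^5 + 3360 x^3 - 1680 x


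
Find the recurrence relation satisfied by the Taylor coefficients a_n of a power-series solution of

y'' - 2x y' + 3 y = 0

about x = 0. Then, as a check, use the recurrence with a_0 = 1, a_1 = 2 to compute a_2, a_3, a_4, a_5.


Substitute y = sum_n a_n x^n.
y''(x) has coefficient (n+2)(n+1) a_{n+2} at x^n;
-2 x y'(x) has coefficient -2 n a_n at x^n (shift);
3 y(x) has coefficient 3 a_n at x^n.
Matching x^n: (n+2)(n+1) a_{n+2} + (-2n + 3) a_n = 0.
Thus a_{n+2} = (2n - 3) / ((n+1)(n+2)) * a_n.

Check with a_0 = 1, a_1 = 2 (apply the recurrence for n = 0, 1, 2, 3): a_0 = 1, a_1 = 2, a_2 = -3/2, a_3 = -1/3, a_4 = -1/8, a_5 = -1/20.

a_(n+2) = (2n - 3) / ((n+1)(n+2)) * a_n; check: a_0 = 1, a_1 = 2, a_2 = -3/2, a_3 = -1/3, a_4 = -1/8, a_5 = -1/20


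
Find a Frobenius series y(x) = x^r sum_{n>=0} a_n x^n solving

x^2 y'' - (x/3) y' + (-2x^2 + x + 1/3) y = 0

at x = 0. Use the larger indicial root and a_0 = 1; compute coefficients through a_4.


Write in Frobenius form y'' + (p(x)/x) y' + (q(x)/x^2) y = 0:
  p(x) = -1/3,  q(x) = -2x^2 + x + 1/3.
Indicial equation: r(r-1) + (-1/3) r + (1/3) = 0 -> roots r_1 = 1, r_2 = 1/3.
Take r = r_1 = 1. Let y(x) = x^r sum_{n>=0} a_n x^n with a_0 = 1.
Substitute y = x^r sum a_n x^n and match x^{r+n}. The recurrence is
  D(n) a_n + 1 a_{n-1} - 2 a_{n-2} = 0,  where D(n) = (r+n)(r+n-1) + (-1/3)(r+n) + (1/3).
  a_n = [-1 a_{n-1} + 2 a_{n-2}] / D(n).
Since the indicial polynomial factors as (r - r_1)(r - r_2), D(n) = (r_1 + n - r_1)(r_1 + n - r_2) = n(n + 2/3).
Evaluating step by step (a_0 = 1):
  n = 1: D(1) = 1(1 + 2/3) = 5/3; numerator = -1(1) = -1; a_1 = (-1)/(5/3) = -3/5
  n = 2: D(2) = 2(2 + 2/3) = 16/3; numerator = -1(-3/5) + 2(1) = 13/5; a_2 = (13/5)/(16/3) = 39/80
  n = 3: D(3) = 3(3 + 2/3) = 11; numerator = -1(39/80) + 2(-3/5) = -27/16; a_3 = (-27/16)/(11) = -27/176
  n = 4: D(4) = 4(4 + 2/3) = 56/3; numerator = -1(-27/176) + 2(39/80) = 993/880; a_4 = (993/880)/(56/3) = 2979/49280

r = 1; a_0 = 1; a_1 = -3/5; a_2 = 39/80; a_3 = -27/176; a_4 = 2979/49280


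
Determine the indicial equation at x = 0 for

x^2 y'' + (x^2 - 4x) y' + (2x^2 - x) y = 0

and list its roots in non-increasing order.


Divide by x^2 to reach normal form y'' + P_1(x) y' + P_2(x) y = 0 with P_1(x) = 1 - 4/x and P_2(x) = 2 - 1/x.
x = 0 is a singular point because the y'-coefficient 1 - 4/x has a pole at x = 0 and the y-coefficient 2 - 1/x has a pole at x = 0.
It is a regular singular point because x P_1(x) = p(x) = x - 4 and x^2 P_2(x) = q(x) = 2x^2 - x are polynomials, hence analytic at x = 0.
p(0) = -4,  q(0) = 0.
Indicial equation: r(r-1) + p(0) r + q(0) = 0, i.e. r^2 + (p(0) - 1) r + q(0) = 0, i.e. r^2 - 5 r = 0.
Discriminant: (-5)^2 - 4(0) = 25, so r = (5 ± 5)/2.
Solving: r_1 = 5, r_2 = 0.

indicial: r^2 - 5 r = 0; roots r_1 = 5, r_2 = 0


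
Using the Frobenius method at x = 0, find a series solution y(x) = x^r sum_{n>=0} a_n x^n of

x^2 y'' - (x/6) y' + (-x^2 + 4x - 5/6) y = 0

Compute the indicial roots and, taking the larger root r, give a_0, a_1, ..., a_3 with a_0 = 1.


Write in Frobenius form y'' + (p(x)/x) y' + (q(x)/x^2) y = 0:
  p(x) = -1/6,  q(x) = -x^2 + 4x - 5/6.
Indicial equation: r(r-1) + (-1/6) r + (-5/6) = 0 -> roots r_1 = 5/3, r_2 = -1/2.
Take r = r_1 = 5/3. Let y(x) = x^r sum_{n>=0} a_n x^n with a_0 = 1.
Substitute y = x^r sum a_n x^n and match x^{r+n}. The recurrence is
  D(n) a_n + 4 a_{n-1} - 1 a_{n-2} = 0,  where D(n) = (r+n)(r+n-1) + (-1/6)(r+n) + (-5/6).
  a_n = [-4 a_{n-1} + 1 a_{n-2}] / D(n).
Since the indicial polynomial factors as (r - r_1)(r - r_2), D(n) = (r_1 + n - r_1)(r_1 + n - r_2) = n(n + 13/6).
Evaluating step by step (a_0 = 1):
  n = 1: D(1) = 1(1 + 13/6) = 19/6; numerator = -4(1) = -4; a_1 = (-4)/(19/6) = -24/19
  n = 2: D(2) = 2(2 + 13/6) = 25/3; numerator = -4(-24/19) + 1(1) = 115/19; a_2 = (115/19)/(25/3) = 69/95
  n = 3: D(3) = 3(3 + 13/6) = 31/2; numerator = -4(69/95) + 1(-24/19) = -396/95; a_3 = (-396/95)/(31/2) = -792/2945

r = 5/3; a_0 = 1; a_1 = -24/19; a_2 = 69/95; a_3 = -792/2945


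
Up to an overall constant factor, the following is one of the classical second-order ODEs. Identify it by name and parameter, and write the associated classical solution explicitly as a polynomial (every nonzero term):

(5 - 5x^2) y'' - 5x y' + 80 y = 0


All three coefficients share the factor 5; dividing through by 5 gives  (1 - x^2) y'' - x y' + 16 y = 0.
This matches the Chebyshev equation (1 - x^2) y'' - x y' + n^2 y = 0 (note the -x y' term, not -2x y') with n^2 = 16, so n = 4; the polynomial solution is T_4(x).
With y = sum_k a_k x^k, matching x^k gives (k+2)(k+1) a_{k+2} = (k^2 - n^2) a_k = (k - 4)(k + 4) a_k. The right side vanishes at k = 4, so the series with the parity of 4 terminates at degree 4.
Standard normalization: leading coefficient of T_n is 2^(n-1), so a_4 = 2^3 = 8. Work downward with a_k = (k+1)(k+2) a_{k+2} / ((k - 4)(k + 4)):
  a_2 = (3)(4)(8) / ((2 - 4)(2 + 4)) = 96/(-12) = -8
  a_0 = (1)(2)(-8) / ((0 - 4)(0 + 4)) = -16/(-16) = 1
Hence T_4(x) = 8 x^4 - 8 x^2 + 1.

T_4(x); series = 8 x^4 - 8 x^2 + 1


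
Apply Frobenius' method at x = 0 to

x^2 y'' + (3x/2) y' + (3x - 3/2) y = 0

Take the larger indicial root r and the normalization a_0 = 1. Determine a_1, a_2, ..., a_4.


Write in Frobenius form y'' + (p(x)/x) y' + (q(x)/x^2) y = 0:
  p(x) = 3/2,  q(x) = 3x - 3/2.
Indicial equation: r(r-1) + (3/2) r + (-3/2) = 0 -> roots r_1 = 1, r_2 = -3/2.
Take r = r_1 = 1. Let y(x) = x^r sum_{n>=0} a_n x^n with a_0 = 1.
Substitute y = x^r sum a_n x^n and match x^{r+n}. The recurrence is
  D(n) a_n + 3 a_{n-1} = 0,  where D(n) = (r+n)(r+n-1) + (3/2)(r+n) + (-3/2).
  a_n = -3 / D(n) * a_{n-1}.
Since the indicial polynomial factors as (r - r_1)(r - r_2), D(n) = (r_1 + n - r_1)(r_1 + n - r_2) = n(n + 5/2).
Evaluating step by step (a_0 = 1):
  n = 1: D(1) = 1(1 + 5/2) = 7/2; numerator = -3(1) = -3; a_1 = (-3)/(7/2) = -6/7
  n = 2: D(2) = 2(2 + 5/2) = 9; numerator = -3(-6/7) = 18/7; a_2 = (18/7)/(9) = 2/7
  n = 3: D(3) = 3(3 + 5/2) = 33/2; numerator = -3(2/7) = -6/7; a_3 = (-6/7)/(33/2) = -4/77
  n = 4: D(4) = 4(4 + 5/2) = 26; numerator = -3(-4/77) = 12/77; a_4 = (12/77)/(26) = 6/1001

r = 1; a_0 = 1; a_1 = -6/7; a_2 = 2/7; a_3 = -4/77; a_4 = 6/1001


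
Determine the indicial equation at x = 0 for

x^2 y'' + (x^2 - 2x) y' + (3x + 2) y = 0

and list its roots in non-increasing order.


Divide by x^2 to reach normal form y'' + P_1(x) y' + P_2(x) y = 0 with P_1(x) = 1 - 2/x and P_2(x) = 3/x + 2/x^2.
x = 0 is a singular point because the y'-coefficient 1 - 2/x has a pole at x = 0 and the y-coefficient 3/x + 2/x^2 has a pole at x = 0.
It is a regular singular point because x P_1(x) = p(x) = x - 2 and x^2 P_2(x) = q(x) = 3x + 2 are polynomials, hence analytic at x = 0.
p(0) = -2,  q(0) = 2.
Indicial equation: r(r-1) + p(0) r + q(0) = 0, i.e. r^2 + (p(0) - 1) r + q(0) = 0, i.e. r^2 - 3 r + 2 = 0.
Discriminant: (-3)^2 - 4(2) = 1, so r = (3 ± 1)/2.
Solving: r_1 = 2, r_2 = 1.

indicial: r^2 - 3 r + 2 = 0; roots r_1 = 2, r_2 = 1


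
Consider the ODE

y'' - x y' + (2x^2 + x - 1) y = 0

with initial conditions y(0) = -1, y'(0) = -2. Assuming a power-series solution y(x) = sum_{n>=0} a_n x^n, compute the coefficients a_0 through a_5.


Ansatz: y(x) = sum_{n>=0} a_n x^n, so y'(x) = sum_{n>=1} n a_n x^(n-1) and y''(x) = sum_{n>=2} n(n-1) a_n x^(n-2).
Substitute into P(x) y'' + Q(x) y' + R(x) y = 0 with P(x) = 1, Q(x) = -x, R(x) = 2x^2 + x - 1, and match powers of x.
Initial conditions: a_0 = -1, a_1 = -2.
Setting the coefficient of each power of x to zero and solving order by order (substituting the coefficients already found):
  x^0: 2 a_2 - a_0 = 0  ->  2 a_2 = a_0 = -1  ->  a_2 = -1/2
  x^1: 6 a_3 - 2 a_1 + a_0 = 0  ->  6 a_3 = 2 a_1 - a_0 = -3  ->  a_3 = -1/2
  x^2: 12 a_4 - 3 a_2 + a_1 + 2 a_0 = 0  ->  12 a_4 = 3 a_2 - a_1 - 2 a_0 = 5/2  ->  a_4 = 5/24
  x^3: 20 a_5 - 4 a_3 + a_2 + 2 a_1 = 0  ->  20 a_5 = 4 a_3 - a_2 - 2 a_1 = 5/2  ->  a_5 = 1/8
Truncated series: y(x) = -1 - 2 x - (1/2) x^2 - (1/2) x^3 + (5/24) x^4 + (1/8) x^5 + O(x^6).

a_0 = -1; a_1 = -2; a_2 = -1/2; a_3 = -1/2; a_4 = 5/24; a_5 = 1/8


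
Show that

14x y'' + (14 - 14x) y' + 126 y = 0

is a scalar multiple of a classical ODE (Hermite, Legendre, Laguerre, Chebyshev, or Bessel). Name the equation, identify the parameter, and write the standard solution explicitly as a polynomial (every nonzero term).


All three coefficients share the factor 14; dividing through by 14 gives  x y'' + (1 - x) y' + 9 y = 0.
This matches the Laguerre equation x y'' + (1 - x) y' + n y = 0 with n = 9; the polynomial solution is L_9(x).
With y = sum_k a_k x^k, matching x^k gives (k+1)k a_{k+1} + (k+1) a_{k+1} - k a_k + n a_k = 0, i.e. (k+1)^2 a_{k+1} = (k - n) a_k = (k - 9) a_k. The right side vanishes at k = 9, so the series terminates at degree 9.
Standard normalization L_n(0) = 1 gives a_0 = 1. Work upward with a_{k+1} = (k - 9) a_k / (k+1)^2:
  a_1 = (0 - 9)(1) / 1^2 = -9/1 = -9
  a_2 = (1 - 9)(-9) / 2^2 = 72/4 = 18
  a_3 = (2 - 9)(18) / 3^2 = -126/9 = -14
  a_4 = (3 - 9)(-14) / 4^2 = 84/16 = 21/4
  a_5 = (4 - 9)(21/4) / 5^2 = (-105/4)/25 = -21/20
  a_6 = (5 - 9)(-21/20) / 6^2 = (21/5)/36 = 7/60
  a_7 = (6 - 9)(7/60) / 7^2 = (-7/20)/49 = -1/140
  a_8 = (7 - 9)(-1/140) / 8^2 = (1/70)/64 = 1/4480
  a_9 = (8 - 9)(1/4480) / 9^2 = (-1/4480)/81 = -1/362880
Hence L_9(x) = -x^9/362880 + x^8/4480 - x^7/140 + 7 x^6/60 - 21 x^5/20 + 21 x^4/4 - 14 x^3 + 18 x^2 - 9 x + 1.

L_9(x); series = -x^9/362880 + x^8/4480 - x^7/140 + 7 x^6/60 - 21 x^5/20 + 21 x^4/4 - 14 x^3 + 18 x^2 - 9 x + 1


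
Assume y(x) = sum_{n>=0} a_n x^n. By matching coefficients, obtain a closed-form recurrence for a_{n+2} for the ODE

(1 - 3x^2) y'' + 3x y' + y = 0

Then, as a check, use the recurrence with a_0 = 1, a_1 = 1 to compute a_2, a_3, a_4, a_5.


Substitute y = sum_n a_n x^n.
(1 - 3 x^2) y'' contributes (n+2)(n+1) a_{n+2} - 3 n(n-1) a_n at x^n.
3 x y'(x) contributes 3 n a_n at x^n.
y(x) contributes 1 a_n at x^n.
Matching x^n: (n+2)(n+1) a_{n+2} + (-3 n(n-1) + 3 n + 1) a_n = 0.
Thus a_{n+2} = (3 n(n-1) - 3 n - 1) / ((n+1)(n+2)) * a_n.

Check with a_0 = 1, a_1 = 1 (apply the recurrence for n = 0, 1, 2, 3): a_0 = 1, a_1 = 1, a_2 = -1/2, a_3 = -2/3, a_4 = 1/24, a_5 = -4/15.

a_(n+2) = (3 n(n-1) - 3 n - 1) / ((n+1)(n+2)) * a_n; check: a_0 = 1, a_1 = 1, a_2 = -1/2, a_3 = -2/3, a_4 = 1/24, a_5 = -4/15


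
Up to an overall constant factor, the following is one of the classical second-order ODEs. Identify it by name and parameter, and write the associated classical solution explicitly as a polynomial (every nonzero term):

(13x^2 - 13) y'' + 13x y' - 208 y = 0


All three coefficients share the factor -13; dividing through by -13 gives  (1 - x^2) y'' - x y' + 16 y = 0.
This matches the Chebyshev equation (1 - x^2) y'' - x y' + n^2 y = 0 (note the -x y' term, not -2x y') with n^2 = 16, so n = 4; the polynomial solution is T_4(x).
With y = sum_k a_k x^k, matching x^k gives (k+2)(k+1) a_{k+2} = (k^2 - n^2) a_k = (k - 4)(k + 4) a_k. The right side vanishes at k = 4, so the series with the parity of 4 terminates at degree 4.
Standard normalization: leading coefficient of T_n is 2^(n-1), so a_4 = 2^3 = 8. Work downward with a_k = (k+1)(k+2) a_{k+2} / ((k - 4)(k + 4)):
  a_2 = (3)(4)(8) / ((2 - 4)(2 + 4)) = 96/(-12) = -8
  a_0 = (1)(2)(-8) / ((0 - 4)(0 + 4)) = -16/(-16) = 1
Hence T_4(x) = 8 x^4 - 8 x^2 + 1.

T_4(x); series = 8 x^4 - 8 x^2 + 1


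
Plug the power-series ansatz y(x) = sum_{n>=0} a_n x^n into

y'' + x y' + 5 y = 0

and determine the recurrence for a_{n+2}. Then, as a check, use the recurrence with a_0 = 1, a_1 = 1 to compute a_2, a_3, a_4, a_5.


Substitute y = sum_n a_n x^n.
y''(x) has coefficient (n+2)(n+1) a_{n+2} at x^n;
x y'(x) has coefficient n a_n at x^n (shift);
5 y(x) has coefficient 5 a_n at x^n.
Matching x^n: (n+2)(n+1) a_{n+2} + (n + 5) a_n = 0.
Thus a_{n+2} = (-n - 5) / ((n+1)(n+2)) * a_n.

Check with a_0 = 1, a_1 = 1 (apply the recurrence for n = 0, 1, 2, 3): a_0 = 1, a_1 = 1, a_2 = -5/2, a_3 = -1, a_4 = 35/24, a_5 = 2/5.

a_(n+2) = (-n - 5) / ((n+1)(n+2)) * a_n; check: a_0 = 1, a_1 = 1, a_2 = -5/2, a_3 = -1, a_4 = 35/24, a_5 = 2/5


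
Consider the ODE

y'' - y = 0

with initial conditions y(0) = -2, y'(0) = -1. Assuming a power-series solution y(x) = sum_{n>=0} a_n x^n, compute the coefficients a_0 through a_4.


Ansatz: y(x) = sum_{n>=0} a_n x^n, so y'(x) = sum_{n>=1} n a_n x^(n-1) and y''(x) = sum_{n>=2} n(n-1) a_n x^(n-2).
Substitute into P(x) y'' + Q(x) y' + R(x) y = 0 with P(x) = 1, Q(x) = 0, R(x) = -1, and match powers of x.
Initial conditions: a_0 = -2, a_1 = -1.
Setting the coefficient of each power of x to zero and solving order by order (substituting the coefficients already found):
  x^0: 2 a_2 - a_0 = 0  ->  2 a_2 = a_0 = -2  ->  a_2 = -1
  x^1: 6 a_3 - a_1 = 0  ->  6 a_3 = a_1 = -1  ->  a_3 = -1/6
  x^2: 12 a_4 - a_2 = 0  ->  12 a_4 = a_2 = -1  ->  a_4 = -1/12
Truncated series: y(x) = -2 - x - x^2 - (1/6) x^3 - (1/12) x^4 + O(x^5).

a_0 = -2; a_1 = -1; a_2 = -1; a_3 = -1/6; a_4 = -1/12


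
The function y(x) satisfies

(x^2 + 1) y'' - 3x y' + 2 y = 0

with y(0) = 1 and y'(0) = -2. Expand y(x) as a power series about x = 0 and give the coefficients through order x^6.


Ansatz: y(x) = sum_{n>=0} a_n x^n, so y'(x) = sum_{n>=1} n a_n x^(n-1) and y''(x) = sum_{n>=2} n(n-1) a_n x^(n-2).
Substitute into P(x) y'' + Q(x) y' + R(x) y = 0 with P(x) = x^2 + 1, Q(x) = -3x, R(x) = 2, and match powers of x.
Initial conditions: a_0 = 1, a_1 = -2.
Setting the coefficient of each power of x to zero and solving order by order (substituting the coefficients already found):
  x^0: 2 a_2 + 2 a_0 = 0  ->  2 a_2 = -2 a_0 = -2  ->  a_2 = -1
  x^1: 6 a_3 - a_1 = 0  ->  6 a_3 = a_1 = -2  ->  a_3 = -1/3
  x^2: 12 a_4 - 2 a_2 = 0  ->  12 a_4 = 2 a_2 = -2  ->  a_4 = -1/6
  x^3: 20 a_5 - a_3 = 0  ->  20 a_5 = a_3 = -1/3  ->  a_5 = -1/60
  x^4: 30 a_6 + 2 a_4 = 0  ->  30 a_6 = -2 a_4 = 1/3  ->  a_6 = 1/90
Truncated series: y(x) = 1 - 2 x - x^2 - (1/3) x^3 - (1/6) x^4 - (1/60) x^5 + (1/90) x^6 + O(x^7).

a_0 = 1; a_1 = -2; a_2 = -1; a_3 = -1/3; a_4 = -1/6; a_5 = -1/60; a_6 = 1/90


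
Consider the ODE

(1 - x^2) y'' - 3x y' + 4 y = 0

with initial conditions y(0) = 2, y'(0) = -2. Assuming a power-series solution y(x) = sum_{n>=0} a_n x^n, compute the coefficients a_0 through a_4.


Ansatz: y(x) = sum_{n>=0} a_n x^n, so y'(x) = sum_{n>=1} n a_n x^(n-1) and y''(x) = sum_{n>=2} n(n-1) a_n x^(n-2).
Substitute into P(x) y'' + Q(x) y' + R(x) y = 0 with P(x) = 1 - x^2, Q(x) = -3x, R(x) = 4, and match powers of x.
Initial conditions: a_0 = 2, a_1 = -2.
Setting the coefficient of each power of x to zero and solving order by order (substituting the coefficients already found):
  x^0: 2 a_2 + 4 a_0 = 0  ->  2 a_2 = -4 a_0 = -8  ->  a_2 = -4
  x^1: 6 a_3 + a_1 = 0  ->  6 a_3 = -a_1 = 2  ->  a_3 = 1/3
  x^2: 12 a_4 - 4 a_2 = 0  ->  12 a_4 = 4 a_2 = -16  ->  a_4 = -4/3
Truncated series: y(x) = 2 - 2 x - 4 x^2 + (1/3) x^3 - (4/3) x^4 + O(x^5).

a_0 = 2; a_1 = -2; a_2 = -4; a_3 = 1/3; a_4 = -4/3


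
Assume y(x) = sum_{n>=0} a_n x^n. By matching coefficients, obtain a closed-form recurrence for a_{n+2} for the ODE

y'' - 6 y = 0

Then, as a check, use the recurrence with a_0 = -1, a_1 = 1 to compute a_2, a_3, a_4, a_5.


Substitute y = sum_n a_n x^n into y'' + (const) y = 0.
y''(x) = sum_{n>=0} (n+2)(n+1) a_{n+2} x^n.
The ODE becomes sum_n [(n+2)(n+1) a_{n+2} - 6 a_n] x^n = 0.
Setting each coefficient to zero gives the recurrence:
  (n+2)(n+1) a_{n+2} - 6 a_n = 0,
  a_{n+2} = 6 / ((n+1)(n+2)) a_n.

Check with a_0 = -1, a_1 = 1 (apply the recurrence for n = 0, 1, 2, 3): a_0 = -1, a_1 = 1, a_2 = -3, a_3 = 1, a_4 = -3/2, a_5 = 3/10.

a_{n+2} = 6/((n+1)(n+2)) * a_n; check: a_0 = -1, a_1 = 1, a_2 = -3, a_3 = 1, a_4 = -3/2, a_5 = 3/10


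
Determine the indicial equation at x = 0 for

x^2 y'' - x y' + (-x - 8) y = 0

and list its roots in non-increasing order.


Divide by x^2 to reach normal form y'' + P_1(x) y' + P_2(x) y = 0 with P_1(x) = -1/x and P_2(x) = -1/x - 8/x^2.
x = 0 is a singular point because the y'-coefficient -1/x has a pole at x = 0 and the y-coefficient -1/x - 8/x^2 has a pole at x = 0.
It is a regular singular point because x P_1(x) = p(x) = -1 and x^2 P_2(x) = q(x) = -x - 8 are polynomials, hence analytic at x = 0.
p(0) = -1,  q(0) = -8.
Indicial equation: r(r-1) + p(0) r + q(0) = 0, i.e. r^2 + (p(0) - 1) r + q(0) = 0, i.e. r^2 - 2 r - 8 = 0.
Discriminant: (-2)^2 - 4(-8) = 36, so r = (2 ± 6)/2.
Solving: r_1 = 4, r_2 = -2.

indicial: r^2 - 2 r - 8 = 0; roots r_1 = 4, r_2 = -2


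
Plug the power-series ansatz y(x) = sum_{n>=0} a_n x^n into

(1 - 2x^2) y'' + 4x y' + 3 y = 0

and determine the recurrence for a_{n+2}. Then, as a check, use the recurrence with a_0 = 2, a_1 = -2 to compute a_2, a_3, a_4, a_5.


Substitute y = sum_n a_n x^n.
(1 - 2 x^2) y'' contributes (n+2)(n+1) a_{n+2} - 2 n(n-1) a_n at x^n.
4 x y'(x) contributes 4 n a_n at x^n.
3 y(x) contributes 3 a_n at x^n.
Matching x^n: (n+2)(n+1) a_{n+2} + (-2 n(n-1) + 4 n + 3) a_n = 0.
Thus a_{n+2} = (2 n(n-1) - 4 n - 3) / ((n+1)(n+2)) * a_n.

Check with a_0 = 2, a_1 = -2 (apply the recurrence for n = 0, 1, 2, 3): a_0 = 2, a_1 = -2, a_2 = -3, a_3 = 7/3, a_4 = 7/4, a_5 = -7/20.

a_(n+2) = (2 n(n-1) - 4 n - 3) / ((n+1)(n+2)) * a_n; check: a_0 = 2, a_1 = -2, a_2 = -3, a_3 = 7/3, a_4 = 7/4, a_5 = -7/20


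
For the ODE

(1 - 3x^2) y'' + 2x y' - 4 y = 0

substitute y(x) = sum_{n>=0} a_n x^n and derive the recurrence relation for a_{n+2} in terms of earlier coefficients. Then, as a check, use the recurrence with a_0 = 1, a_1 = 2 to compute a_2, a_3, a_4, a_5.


Substitute y = sum_n a_n x^n.
(1 - 3 x^2) y'' contributes (n+2)(n+1) a_{n+2} - 3 n(n-1) a_n at x^n.
2 x y'(x) contributes 2 n a_n at x^n.
-4 y(x) contributes -4 a_n at x^n.
Matching x^n: (n+2)(n+1) a_{n+2} + (-3 n(n-1) + 2 n - 4) a_n = 0.
Thus a_{n+2} = (3 n(n-1) - 2 n + 4) / ((n+1)(n+2)) * a_n.

Check with a_0 = 1, a_1 = 2 (apply the recurrence for n = 0, 1, 2, 3): a_0 = 1, a_1 = 2, a_2 = 2, a_3 = 2/3, a_4 = 1, a_5 = 8/15.

a_(n+2) = (3 n(n-1) - 2 n + 4) / ((n+1)(n+2)) * a_n; check: a_0 = 1, a_1 = 2, a_2 = 2, a_3 = 2/3, a_4 = 1, a_5 = 8/15


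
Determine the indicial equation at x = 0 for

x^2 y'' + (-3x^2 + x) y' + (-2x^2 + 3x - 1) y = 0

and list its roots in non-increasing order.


Divide by x^2 to reach normal form y'' + P_1(x) y' + P_2(x) y = 0 with P_1(x) = -3 + 1/x and P_2(x) = -2 + 3/x - 1/x^2.
x = 0 is a singular point because the y'-coefficient -3 + 1/x has a pole at x = 0 and the y-coefficient -2 + 3/x - 1/x^2 has a pole at x = 0.
It is a regular singular point because x P_1(x) = p(x) = 1 - 3x and x^2 P_2(x) = q(x) = -2x^2 + 3x - 1 are polynomials, hence analytic at x = 0.
p(0) = 1,  q(0) = -1.
Indicial equation: r(r-1) + p(0) r + q(0) = 0, i.e. r^2 + (p(0) - 1) r + q(0) = 0, i.e. r^2 - 1 = 0.
Discriminant: (0)^2 - 4(-1) = 4, so r = (0 ± 2)/2.
Solving: r_1 = 1, r_2 = -1.

indicial: r^2 - 1 = 0; roots r_1 = 1, r_2 = -1


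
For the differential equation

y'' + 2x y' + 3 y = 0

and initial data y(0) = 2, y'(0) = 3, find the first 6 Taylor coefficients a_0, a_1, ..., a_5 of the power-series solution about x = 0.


Ansatz: y(x) = sum_{n>=0} a_n x^n, so y'(x) = sum_{n>=1} n a_n x^(n-1) and y''(x) = sum_{n>=2} n(n-1) a_n x^(n-2).
Substitute into P(x) y'' + Q(x) y' + R(x) y = 0 with P(x) = 1, Q(x) = 2x, R(x) = 3, and match powers of x.
Initial conditions: a_0 = 2, a_1 = 3.
Setting the coefficient of each power of x to zero and solving order by order (substituting the coefficients already found):
  x^0: 2 a_2 + 3 a_0 = 0  ->  2 a_2 = -3 a_0 = -6  ->  a_2 = -3
  x^1: 6 a_3 + 5 a_1 = 0  ->  6 a_3 = -5 a_1 = -15  ->  a_3 = -5/2
  x^2: 12 a_4 + 7 a_2 = 0  ->  12 a_4 = -7 a_2 = 21  ->  a_4 = 7/4
  x^3: 20 a_5 + 9 a_3 = 0  ->  20 a_5 = -9 a_3 = 45/2  ->  a_5 = 9/8
Truncated series: y(x) = 2 + 3 x - 3 x^2 - (5/2) x^3 + (7/4) x^4 + (9/8) x^5 + O(x^6).

a_0 = 2; a_1 = 3; a_2 = -3; a_3 = -5/2; a_4 = 7/4; a_5 = 9/8


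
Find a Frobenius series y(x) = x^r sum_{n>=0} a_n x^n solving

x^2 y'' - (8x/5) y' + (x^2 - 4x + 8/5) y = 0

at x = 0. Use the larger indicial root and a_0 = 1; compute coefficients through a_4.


Write in Frobenius form y'' + (p(x)/x) y' + (q(x)/x^2) y = 0:
  p(x) = -8/5,  q(x) = x^2 - 4x + 8/5.
Indicial equation: r(r-1) + (-8/5) r + (8/5) = 0 -> roots r_1 = 8/5, r_2 = 1.
Take r = r_1 = 8/5. Let y(x) = x^r sum_{n>=0} a_n x^n with a_0 = 1.
Substitute y = x^r sum a_n x^n and match x^{r+n}. The recurrence is
  D(n) a_n - 4 a_{n-1} + 1 a_{n-2} = 0,  where D(n) = (r+n)(r+n-1) + (-8/5)(r+n) + (8/5).
  a_n = [4 a_{n-1} - 1 a_{n-2}] / D(n).
Since the indicial polynomial factors as (r - r_1)(r - r_2), D(n) = (r_1 + n - r_1)(r_1 + n - r_2) = n(n + 3/5).
Evaluating step by step (a_0 = 1):
  n = 1: D(1) = 1(1 + 3/5) = 8/5; numerator = 4(1) = 4; a_1 = (4)/(8/5) = 5/2
  n = 2: D(2) = 2(2 + 3/5) = 26/5; numerator = 4(5/2) - 1(1) = 9; a_2 = (9)/(26/5) = 45/26
  n = 3: D(3) = 3(3 + 3/5) = 54/5; numerator = 4(45/26) - 1(5/2) = 115/26; a_3 = (115/26)/(54/5) = 575/1404
  n = 4: D(4) = 4(4 + 3/5) = 92/5; numerator = 4(575/1404) - 1(45/26) = -5/54; a_4 = (-5/54)/(92/5) = -25/4968

r = 8/5; a_0 = 1; a_1 = 5/2; a_2 = 45/26; a_3 = 575/1404; a_4 = -25/4968


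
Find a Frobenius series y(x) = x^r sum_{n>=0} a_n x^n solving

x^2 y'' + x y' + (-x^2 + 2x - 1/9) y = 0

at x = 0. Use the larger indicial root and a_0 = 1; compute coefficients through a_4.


Write in Frobenius form y'' + (p(x)/x) y' + (q(x)/x^2) y = 0:
  p(x) = 1,  q(x) = -x^2 + 2x - 1/9.
Indicial equation: r(r-1) + (1) r + (-1/9) = 0 -> roots r_1 = 1/3, r_2 = -1/3.
Take r = r_1 = 1/3. Let y(x) = x^r sum_{n>=0} a_n x^n with a_0 = 1.
Substitute y = x^r sum a_n x^n and match x^{r+n}. The recurrence is
  D(n) a_n + 2 a_{n-1} - 1 a_{n-2} = 0,  where D(n) = (r+n)(r+n-1) + (1)(r+n) + (-1/9).
  a_n = [-2 a_{n-1} + 1 a_{n-2}] / D(n).
Since the indicial polynomial factors as (r - r_1)(r - r_2), D(n) = (r_1 + n - r_1)(r_1 + n - r_2) = n(n + 2/3).
Evaluating step by step (a_0 = 1):
  n = 1: D(1) = 1(1 + 2/3) = 5/3; numerator = -2(1) = -2; a_1 = (-2)/(5/3) = -6/5
  n = 2: D(2) = 2(2 + 2/3) = 16/3; numerator = -2(-6/5) + 1(1) = 17/5; a_2 = (17/5)/(16/3) = 51/80
  n = 3: D(3) = 3(3 + 2/3) = 11; numerator = -2(51/80) + 1(-6/5) = -99/40; a_3 = (-99/40)/(11) = -9/40
  n = 4: D(4) = 4(4 + 2/3) = 56/3; numerator = -2(-9/40) + 1(51/80) = 87/80; a_4 = (87/80)/(56/3) = 261/4480

r = 1/3; a_0 = 1; a_1 = -6/5; a_2 = 51/80; a_3 = -9/40; a_4 = 261/4480
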